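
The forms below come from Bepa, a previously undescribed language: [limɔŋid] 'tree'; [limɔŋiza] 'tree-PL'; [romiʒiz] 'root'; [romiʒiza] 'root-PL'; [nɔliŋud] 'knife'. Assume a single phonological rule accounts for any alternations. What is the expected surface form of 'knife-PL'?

The root 'tree' surfaces as [limɔŋid] and [limɔŋiza], with a stem-final [d] ~ [z] alternation.
Compare 'root', with invariant [z] in [romiʒiz] and [romiʒiza]: an analysis with underlying /z/ and a rule producing [d] in isolation would wrongly predict alternation here too.
So /d/ is underlying, and a rule of intervocalic spirantization — voiced stops become fricatives between vowels — gives [z].
From [nɔliŋud] the stem 'knife' is /nɔliŋud/; between vowels this yields [nɔliŋuza].

[nɔliŋuza]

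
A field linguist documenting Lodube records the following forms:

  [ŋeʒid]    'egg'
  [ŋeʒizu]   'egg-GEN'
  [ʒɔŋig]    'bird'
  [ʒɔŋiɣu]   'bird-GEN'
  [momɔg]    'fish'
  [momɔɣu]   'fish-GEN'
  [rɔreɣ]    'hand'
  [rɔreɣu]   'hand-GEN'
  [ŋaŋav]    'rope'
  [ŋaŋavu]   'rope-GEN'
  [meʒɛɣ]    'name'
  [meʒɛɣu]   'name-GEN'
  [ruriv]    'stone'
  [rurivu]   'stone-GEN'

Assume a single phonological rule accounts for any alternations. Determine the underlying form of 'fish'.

'fish' shows [g] ~ [ɣ] at the end of the stem ([momɔg] vs [momɔɣu]).
Compare 'hand', with invariant [ɣ] in [rɔreɣ] and [rɔreɣu]: an analysis with underlying /ɣ/ and a rule producing [g] in isolation would wrongly predict alternation here too.
So /g/ is underlying, and a rule of intervocalic spirantization — voiced stops become fricatives between vowels — gives [ɣ].
Hence 'fish' is /momɔg/ underlyingly.

/momɔg/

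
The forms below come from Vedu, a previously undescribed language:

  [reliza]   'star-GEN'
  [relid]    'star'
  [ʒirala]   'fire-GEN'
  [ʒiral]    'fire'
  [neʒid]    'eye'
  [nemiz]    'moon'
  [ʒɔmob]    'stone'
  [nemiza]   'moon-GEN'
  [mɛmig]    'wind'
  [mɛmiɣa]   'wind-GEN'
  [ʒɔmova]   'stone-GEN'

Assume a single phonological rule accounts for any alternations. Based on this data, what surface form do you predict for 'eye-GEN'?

[neʒiza]

In [reliza] and [relid] the final segment of 'star' alternates: [z] ~ [d].
The stem 'moon' ([nemiza], [nemiz]) shows [z] unchanged in both environments, so [z] cannot be basic with [d] derived in isolation.
The alternation reflects intervocalic spirantization: voiced stops become fricatives between vowels. /d/ is underlying.
From [neʒid] the stem 'eye' is /neʒid/; between vowels this yields [neʒiza].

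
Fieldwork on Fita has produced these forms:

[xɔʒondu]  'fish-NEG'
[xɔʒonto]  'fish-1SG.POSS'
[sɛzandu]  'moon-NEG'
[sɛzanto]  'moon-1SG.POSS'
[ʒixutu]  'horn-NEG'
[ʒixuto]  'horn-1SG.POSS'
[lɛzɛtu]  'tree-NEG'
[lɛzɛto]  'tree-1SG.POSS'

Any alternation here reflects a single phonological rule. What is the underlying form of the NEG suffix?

/-du/

The NEG suffix surfaces as [-du] and [-tu], depending on the final segment of the stem.
By contrast the 1SG.POSS suffix keeps its initial [t] throughout — that segment must be underlying.
So the underlying form is /-du/, and voiced stops become voiceless after a vowel.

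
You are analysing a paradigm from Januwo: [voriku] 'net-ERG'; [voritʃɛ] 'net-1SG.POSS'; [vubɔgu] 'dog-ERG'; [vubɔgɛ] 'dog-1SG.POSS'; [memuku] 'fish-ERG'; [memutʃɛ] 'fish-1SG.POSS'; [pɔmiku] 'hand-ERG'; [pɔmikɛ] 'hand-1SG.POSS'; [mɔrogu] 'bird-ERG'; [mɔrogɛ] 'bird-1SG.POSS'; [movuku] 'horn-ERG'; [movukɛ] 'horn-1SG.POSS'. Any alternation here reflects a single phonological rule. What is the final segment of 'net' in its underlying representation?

'net' shows [k] ~ [tʃ] at the end of the stem ([voriku] vs [voritʃɛ]).
The stem 'hand' ([pɔmiku], [pɔmikɛ]) shows [k] unchanged in both environments, so [k] cannot be basic with [tʃ] derived before the 1SG.POSS suffix.
The underlying segment must be /tʃ/; palato-alveolar /tʃ/ becomes [k] when no front vowel follows, yielding [k] there.

/tʃ/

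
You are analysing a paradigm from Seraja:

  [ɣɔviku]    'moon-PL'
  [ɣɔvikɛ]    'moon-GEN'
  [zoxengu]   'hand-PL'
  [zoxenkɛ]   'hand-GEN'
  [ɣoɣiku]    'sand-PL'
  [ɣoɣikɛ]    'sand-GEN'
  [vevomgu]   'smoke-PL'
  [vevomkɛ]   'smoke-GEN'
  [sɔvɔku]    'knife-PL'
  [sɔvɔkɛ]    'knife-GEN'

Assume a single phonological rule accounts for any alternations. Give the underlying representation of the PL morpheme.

The PL suffix surfaces as [-gu] and [-ku], depending on the final segment of the stem.
By contrast the GEN suffix keeps its initial [k] throughout — that segment must be underlying.
The PL suffix is therefore /-gu/ underlyingly, with post-vocalic devoicing: voiced stops become voiceless after a vowel.

/-gu/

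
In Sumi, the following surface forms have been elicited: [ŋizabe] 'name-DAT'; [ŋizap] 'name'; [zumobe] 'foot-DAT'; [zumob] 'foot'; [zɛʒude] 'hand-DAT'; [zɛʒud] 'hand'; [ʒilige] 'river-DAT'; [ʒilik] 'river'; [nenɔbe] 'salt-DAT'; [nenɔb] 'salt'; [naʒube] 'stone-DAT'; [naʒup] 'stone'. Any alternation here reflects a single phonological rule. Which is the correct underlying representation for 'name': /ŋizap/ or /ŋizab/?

/ŋizap/

The root 'name' surfaces as [ŋizabe] and [ŋizap], with a stem-final [b] ~ [p] alternation.
Compare 'salt', with invariant [b] in [nenɔbe] and [nenɔb]: an analysis with underlying /b/ and a rule producing [p] in isolation would wrongly predict alternation here too.
So /p/ is underlying, and a rule of intervocalic voicing — voiceless stops become voiced between vowels — gives [b].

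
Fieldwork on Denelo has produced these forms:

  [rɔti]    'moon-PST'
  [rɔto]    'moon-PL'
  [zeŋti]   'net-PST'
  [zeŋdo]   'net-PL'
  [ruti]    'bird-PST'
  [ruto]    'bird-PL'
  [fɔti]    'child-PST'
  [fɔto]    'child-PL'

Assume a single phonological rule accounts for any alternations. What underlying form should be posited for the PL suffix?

The PL suffix surfaces as [-do] and [-to], depending on the final segment of the stem.
The PST suffix, which begins with [t], is invariant after every stem; so [t] is not altered by any rule here.
The PL suffix is therefore /-do/ underlyingly, with post-vocalic devoicing: voiced stops become voiceless after a vowel.

/-do/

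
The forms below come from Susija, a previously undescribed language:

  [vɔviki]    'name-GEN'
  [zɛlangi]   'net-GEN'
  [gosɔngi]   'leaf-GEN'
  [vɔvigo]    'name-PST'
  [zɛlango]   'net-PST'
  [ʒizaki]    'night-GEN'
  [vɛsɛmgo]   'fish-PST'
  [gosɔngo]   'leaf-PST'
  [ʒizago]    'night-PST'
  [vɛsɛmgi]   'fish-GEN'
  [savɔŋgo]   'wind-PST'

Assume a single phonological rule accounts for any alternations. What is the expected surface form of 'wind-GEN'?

The GEN morpheme has two allomorphs, [-gi] and [-ki].
By contrast the PST suffix keeps its initial [g] throughout — that segment must be underlying.
So the underlying form is /-ki/, and voiceless stops become voiced after a nasal.
After 'wind', which ends in a nasal, the suffix surfaces as [-gi], giving [savɔŋgi].

[savɔŋgi]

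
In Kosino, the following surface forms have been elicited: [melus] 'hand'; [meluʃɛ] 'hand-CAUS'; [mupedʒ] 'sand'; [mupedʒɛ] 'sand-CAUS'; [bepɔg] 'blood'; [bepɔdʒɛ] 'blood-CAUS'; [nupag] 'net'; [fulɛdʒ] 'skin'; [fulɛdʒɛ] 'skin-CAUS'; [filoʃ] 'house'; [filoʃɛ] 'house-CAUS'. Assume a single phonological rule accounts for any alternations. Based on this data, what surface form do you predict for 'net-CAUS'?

The root 'blood' surfaces as [bepɔg] and [bepɔdʒɛ], with a stem-final [g] ~ [dʒ] alternation.
Compare 'skin', with invariant [dʒ] in [fulɛdʒ] and [fulɛdʒɛ]: an analysis with underlying /dʒ/ and a rule producing [g] in isolation would wrongly predict alternation here too.
So /g/ is underlying, and a rule of palatalization before a front vowel — /g/ and /s/ become palato-alveolar [dʒ] and [ʃ] before a front vowel — gives [dʒ].
The one attested form of 'net', [nupag], shows underlying /nupag/. Applying the same rule before a front vowel gives [nupadʒɛ].

[nupadʒɛ]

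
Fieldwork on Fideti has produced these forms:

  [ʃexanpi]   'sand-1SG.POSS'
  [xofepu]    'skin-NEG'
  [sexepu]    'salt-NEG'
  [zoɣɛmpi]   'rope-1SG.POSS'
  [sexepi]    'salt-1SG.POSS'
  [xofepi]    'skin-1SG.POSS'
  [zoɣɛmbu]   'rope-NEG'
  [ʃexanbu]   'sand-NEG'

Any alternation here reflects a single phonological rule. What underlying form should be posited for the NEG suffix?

The NEG suffix surfaces as [-bu] and [-pu], depending on the final segment of the stem.
The 1SG.POSS suffix, which begins with [p], is invariant after every stem; so [p] is not altered by any rule here.
So the underlying form is /-bu/, and voiced stops become voiceless after a vowel.

/-bu/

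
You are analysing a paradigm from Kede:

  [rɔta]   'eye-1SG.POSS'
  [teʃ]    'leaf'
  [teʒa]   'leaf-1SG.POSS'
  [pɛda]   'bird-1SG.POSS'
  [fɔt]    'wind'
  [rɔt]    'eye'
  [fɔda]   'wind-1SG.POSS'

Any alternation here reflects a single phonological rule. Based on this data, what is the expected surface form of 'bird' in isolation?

The root 'wind' surfaces as [fɔt] and [fɔda], with a stem-final [t] ~ [d] alternation.
The stem 'eye' ([rɔt], [rɔta]) shows [t] unchanged in both environments, so [t] cannot be basic with [d] derived before the 1SG.POSS suffix.
Therefore /d/ is basic and [t] is derived by word-final obstruent devoicing (voiced obstruents become voiceless word-finally).
The one attested form of 'bird', [pɛda], shows underlying /pɛd/. Applying the same rule word-finally gives [pɛt].

[pɛt]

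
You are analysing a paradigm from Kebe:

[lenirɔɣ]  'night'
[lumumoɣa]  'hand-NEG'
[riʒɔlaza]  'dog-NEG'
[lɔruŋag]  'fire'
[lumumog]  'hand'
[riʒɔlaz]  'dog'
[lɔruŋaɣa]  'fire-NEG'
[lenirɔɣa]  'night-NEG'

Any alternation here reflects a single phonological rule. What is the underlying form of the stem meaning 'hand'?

'hand' shows [g] ~ [ɣ] at the end of the stem ([lumumog] vs [lumumoɣa]).
If /ɣ/ were underlying and a rule turned it into [g] in isolation, 'night' would also alternate; but it has [ɣ] in both [lenirɔɣ] and [lenirɔɣa].
Therefore /g/ is basic and [ɣ] is derived by intervocalic spirantization (voiced stops become fricatives between vowels).
The underlying form of 'hand' is therefore /lumumog/.

/lumumog/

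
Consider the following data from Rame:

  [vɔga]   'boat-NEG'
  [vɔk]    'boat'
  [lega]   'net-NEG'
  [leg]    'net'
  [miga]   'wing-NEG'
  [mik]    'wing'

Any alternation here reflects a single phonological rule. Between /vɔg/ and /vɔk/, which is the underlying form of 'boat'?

/vɔk/

In [vɔga] and [vɔk] the final segment of 'boat' alternates: [g] ~ [k].
Compare 'net', with invariant [g] in [lega] and [leg]: an analysis with underlying /g/ and a rule producing [k] in isolation would wrongly predict alternation here too.
The underlying segment must be /k/; voiceless stops become voiced between vowels, yielding [g] there.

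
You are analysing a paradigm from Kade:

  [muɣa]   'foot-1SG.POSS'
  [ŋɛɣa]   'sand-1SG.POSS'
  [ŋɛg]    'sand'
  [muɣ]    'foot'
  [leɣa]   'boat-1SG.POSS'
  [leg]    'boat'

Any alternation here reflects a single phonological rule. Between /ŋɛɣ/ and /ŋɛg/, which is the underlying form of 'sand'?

/ŋɛg/

The root 'sand' surfaces as [ŋɛg] and [ŋɛɣa], with a stem-final [g] ~ [ɣ] alternation.
If /ɣ/ were underlying and a rule turned it into [g] in isolation, 'foot' would also alternate; but it has [ɣ] in both [muɣ] and [muɣa].
The alternation reflects intervocalic spirantization: voiced stops become fricatives between vowels. /g/ is underlying.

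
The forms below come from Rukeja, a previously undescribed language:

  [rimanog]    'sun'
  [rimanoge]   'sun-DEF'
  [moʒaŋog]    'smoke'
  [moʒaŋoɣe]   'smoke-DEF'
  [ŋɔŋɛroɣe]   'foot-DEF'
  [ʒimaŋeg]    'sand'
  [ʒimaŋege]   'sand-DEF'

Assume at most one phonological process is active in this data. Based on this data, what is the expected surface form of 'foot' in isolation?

The stem for 'smoke' ends in [g] in [moʒaŋog] but [ɣ] in [moʒaŋoɣe].
But 'sand' keeps [g] in both environments ([ʒimaŋeg], [ʒimaŋege]), so there is no rule changing /g/ to [ɣ] before the DEF suffix.
The underlying segment must be /ɣ/; voiced fricatives become stops word-finally, yielding [g] there.
From [ŋɔŋɛroɣe] the stem 'foot' is /ŋɔŋɛroɣ/; word-finally this yields [ŋɔŋɛrog].

[ŋɔŋɛrog]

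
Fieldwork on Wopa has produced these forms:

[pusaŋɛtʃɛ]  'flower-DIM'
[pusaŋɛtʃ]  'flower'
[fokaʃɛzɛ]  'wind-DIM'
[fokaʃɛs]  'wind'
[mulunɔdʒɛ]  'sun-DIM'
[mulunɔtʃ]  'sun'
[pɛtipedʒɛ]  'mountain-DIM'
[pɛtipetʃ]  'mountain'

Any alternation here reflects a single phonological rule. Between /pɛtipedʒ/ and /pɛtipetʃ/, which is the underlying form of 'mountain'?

In [pɛtipedʒɛ] and [pɛtipetʃ] the final segment of 'mountain' alternates: [dʒ] ~ [tʃ].
If /tʃ/ were underlying and a rule turned it into [dʒ] before the DIM suffix, 'flower' would also alternate; but it has [tʃ] in both [pusaŋɛtʃɛ] and [pusaŋɛtʃ].
The alternation reflects word-final obstruent devoicing: voiced obstruents become voiceless word-finally. /dʒ/ is underlying.

/pɛtipedʒ/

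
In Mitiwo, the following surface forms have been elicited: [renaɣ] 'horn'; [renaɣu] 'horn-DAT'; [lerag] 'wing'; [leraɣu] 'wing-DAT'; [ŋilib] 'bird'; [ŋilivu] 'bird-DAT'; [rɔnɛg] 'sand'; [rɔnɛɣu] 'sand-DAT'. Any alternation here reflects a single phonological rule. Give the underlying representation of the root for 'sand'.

/rɔnɛg/

In [rɔnɛg] and [rɔnɛɣu] the final segment of 'sand' alternates: [g] ~ [ɣ].
If /ɣ/ were underlying and a rule turned it into [g] in isolation, 'horn' would also alternate; but it has [ɣ] in both [renaɣ] and [renaɣu].
So /g/ is underlying, and a rule of intervocalic spirantization — voiced stops become fricatives between vowels — gives [ɣ].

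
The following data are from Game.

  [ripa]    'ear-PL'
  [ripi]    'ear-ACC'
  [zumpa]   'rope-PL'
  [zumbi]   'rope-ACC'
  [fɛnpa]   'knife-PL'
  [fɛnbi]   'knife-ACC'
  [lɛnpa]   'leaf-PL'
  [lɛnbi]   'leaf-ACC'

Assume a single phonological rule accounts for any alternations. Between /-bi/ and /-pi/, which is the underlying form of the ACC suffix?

The ACC suffix surfaces as [-bi] and [-pi], depending on the final segment of the stem.
The PL suffix, which begins with [p], is invariant after every stem; so [p] is not altered by any rule here.
The ACC suffix is therefore /-bi/ underlyingly, with post-vocalic devoicing: voiced stops become voiceless after a vowel.

/-bi/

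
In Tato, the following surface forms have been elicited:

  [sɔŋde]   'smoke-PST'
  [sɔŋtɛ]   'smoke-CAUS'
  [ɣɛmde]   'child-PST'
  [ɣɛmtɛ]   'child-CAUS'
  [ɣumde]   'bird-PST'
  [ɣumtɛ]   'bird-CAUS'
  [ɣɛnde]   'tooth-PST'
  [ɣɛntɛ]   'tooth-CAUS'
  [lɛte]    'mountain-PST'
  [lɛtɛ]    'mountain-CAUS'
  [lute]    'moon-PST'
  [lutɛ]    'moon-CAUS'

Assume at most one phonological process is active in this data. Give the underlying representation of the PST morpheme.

/-de/

The PST morpheme has two allomorphs, [-de] and [-te].
By contrast the CAUS suffix keeps its initial [t] throughout — that segment must be underlying.
The PST suffix is therefore /-de/ underlyingly, with post-vocalic devoicing: voiced stops become voiceless after a vowel.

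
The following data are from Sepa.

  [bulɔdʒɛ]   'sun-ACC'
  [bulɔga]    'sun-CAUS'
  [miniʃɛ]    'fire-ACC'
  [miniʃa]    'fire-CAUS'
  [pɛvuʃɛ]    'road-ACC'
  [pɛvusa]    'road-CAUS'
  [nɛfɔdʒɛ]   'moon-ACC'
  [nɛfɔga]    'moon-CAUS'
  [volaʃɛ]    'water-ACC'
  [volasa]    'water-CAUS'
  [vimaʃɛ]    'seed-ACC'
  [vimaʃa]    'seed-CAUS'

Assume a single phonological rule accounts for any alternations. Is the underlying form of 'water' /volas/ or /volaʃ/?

The root 'water' surfaces as [volaʃɛ] and [volasa], with a stem-final [ʃ] ~ [s] alternation.
Compare 'seed', with invariant [ʃ] in [vimaʃɛ] and [vimaʃa]: an analysis with underlying /ʃ/ and a rule producing [s] before the CAUS suffix would wrongly predict alternation here too.
Therefore /s/ is basic and [ʃ] is derived by palatalization before a front vowel (/g/ and /s/ become palato-alveolar [dʒ] and [ʃ] before a front vowel).

/volas/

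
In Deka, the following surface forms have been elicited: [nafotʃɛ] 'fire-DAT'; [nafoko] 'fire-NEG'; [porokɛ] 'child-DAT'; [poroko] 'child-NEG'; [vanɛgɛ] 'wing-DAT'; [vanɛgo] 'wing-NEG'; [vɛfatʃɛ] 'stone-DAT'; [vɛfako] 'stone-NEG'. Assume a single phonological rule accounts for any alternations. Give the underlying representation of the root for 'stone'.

/vɛfatʃ/

In [vɛfatʃɛ] and [vɛfako] the final segment of 'stone' alternates: [tʃ] ~ [k].
Compare 'child', with invariant [k] in [porokɛ] and [poroko]: an analysis with underlying /k/ and a rule producing [tʃ] before the DAT suffix would wrongly predict alternation here too.
The underlying segment must be /tʃ/; palato-alveolar /tʃ/ becomes [k] when no front vowel follows, yielding [k] there.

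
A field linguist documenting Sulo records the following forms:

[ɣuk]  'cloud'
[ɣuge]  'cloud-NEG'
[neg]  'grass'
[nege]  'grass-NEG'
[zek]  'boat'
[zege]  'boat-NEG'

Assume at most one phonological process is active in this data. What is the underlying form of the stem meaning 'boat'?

In [zek] and [zege] the final segment of 'boat' alternates: [k] ~ [g].
But 'grass' keeps [g] in both environments ([neg], [nege]), so there is no rule changing /g/ to [k] in isolation.
The alternation reflects intervocalic voicing: voiceless stops become voiced between vowels. /k/ is underlying.
The underlying form of 'boat' is therefore /zek/.

/zek/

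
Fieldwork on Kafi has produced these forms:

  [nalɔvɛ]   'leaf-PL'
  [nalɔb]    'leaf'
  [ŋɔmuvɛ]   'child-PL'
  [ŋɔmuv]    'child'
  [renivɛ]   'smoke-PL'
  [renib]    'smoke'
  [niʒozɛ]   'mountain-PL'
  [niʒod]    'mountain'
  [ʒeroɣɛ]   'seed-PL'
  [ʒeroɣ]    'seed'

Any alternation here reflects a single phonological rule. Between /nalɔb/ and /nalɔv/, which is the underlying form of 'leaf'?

/nalɔb/

The root 'leaf' surfaces as [nalɔvɛ] and [nalɔb], with a stem-final [v] ~ [b] alternation.
But 'child' keeps [v] in both environments ([ŋɔmuvɛ], [ŋɔmuv]), so there is no rule changing /v/ to [b] in isolation.
The underlying segment must be /b/; voiced stops become fricatives between vowels, yielding [v] there.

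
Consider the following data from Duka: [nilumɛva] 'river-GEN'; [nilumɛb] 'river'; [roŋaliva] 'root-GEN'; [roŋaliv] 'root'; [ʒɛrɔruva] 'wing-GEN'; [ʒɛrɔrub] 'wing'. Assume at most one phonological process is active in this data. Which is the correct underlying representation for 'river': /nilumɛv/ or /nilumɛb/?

/nilumɛb/

'river' shows [v] ~ [b] at the end of the stem ([nilumɛva] vs [nilumɛb]).
But 'root' keeps [v] in both environments ([roŋaliva], [roŋaliv]), so there is no rule changing /v/ to [b] in isolation.
The alternation reflects intervocalic spirantization: voiced stops become fricatives between vowels. /b/ is underlying.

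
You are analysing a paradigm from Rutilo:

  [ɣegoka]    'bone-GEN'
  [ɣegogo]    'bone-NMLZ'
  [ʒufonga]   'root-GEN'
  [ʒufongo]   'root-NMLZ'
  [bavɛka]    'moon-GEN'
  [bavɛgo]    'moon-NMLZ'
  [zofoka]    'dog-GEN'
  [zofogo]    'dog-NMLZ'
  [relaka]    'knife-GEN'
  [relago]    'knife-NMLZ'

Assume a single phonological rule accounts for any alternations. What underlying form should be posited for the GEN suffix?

/-ka/

The GEN morpheme has two allomorphs, [-ga] and [-ka].
The NMLZ suffix, which begins with [g], is invariant after every stem; so [g] is not altered by any rule here.
The GEN suffix is therefore /-ka/ underlyingly, with post-nasal voicing: voiceless stops become voiced after a nasal.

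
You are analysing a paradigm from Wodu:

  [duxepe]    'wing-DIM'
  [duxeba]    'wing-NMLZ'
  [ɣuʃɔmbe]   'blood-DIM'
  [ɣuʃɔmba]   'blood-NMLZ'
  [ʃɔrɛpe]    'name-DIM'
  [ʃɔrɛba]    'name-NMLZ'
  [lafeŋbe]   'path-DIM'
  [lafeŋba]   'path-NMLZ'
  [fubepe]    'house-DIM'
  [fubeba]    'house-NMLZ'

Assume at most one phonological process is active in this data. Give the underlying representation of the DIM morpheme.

/-pe/

The DIM suffix surfaces as [-be] and [-pe], depending on the final segment of the stem.
By contrast the NMLZ suffix keeps its initial [b] throughout — that segment must be underlying.
The DIM suffix is therefore /-pe/ underlyingly, with post-nasal voicing: voiceless stops become voiced after a nasal.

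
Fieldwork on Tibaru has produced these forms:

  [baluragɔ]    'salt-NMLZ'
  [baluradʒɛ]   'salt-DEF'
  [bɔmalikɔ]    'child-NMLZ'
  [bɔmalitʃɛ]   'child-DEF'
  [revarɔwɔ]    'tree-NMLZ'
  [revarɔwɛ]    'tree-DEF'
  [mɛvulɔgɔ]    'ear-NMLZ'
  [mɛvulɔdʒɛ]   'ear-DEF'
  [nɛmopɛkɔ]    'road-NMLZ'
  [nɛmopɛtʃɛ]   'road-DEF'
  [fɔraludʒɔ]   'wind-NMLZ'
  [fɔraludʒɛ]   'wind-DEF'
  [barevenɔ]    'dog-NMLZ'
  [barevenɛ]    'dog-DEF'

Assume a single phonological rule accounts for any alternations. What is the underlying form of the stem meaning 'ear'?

The stem for 'ear' ends in [g] in [mɛvulɔgɔ] but [dʒ] in [mɛvulɔdʒɛ].
Compare 'wind', with invariant [dʒ] in [fɔraludʒɔ] and [fɔraludʒɛ]: an analysis with underlying /dʒ/ and a rule producing [g] before the NMLZ suffix would wrongly predict alternation here too.
The underlying segment must be /g/; /k/ and /g/ become palato-alveolar [tʃ] and [dʒ] before a front vowel, yielding [dʒ] there.

/mɛvulɔg/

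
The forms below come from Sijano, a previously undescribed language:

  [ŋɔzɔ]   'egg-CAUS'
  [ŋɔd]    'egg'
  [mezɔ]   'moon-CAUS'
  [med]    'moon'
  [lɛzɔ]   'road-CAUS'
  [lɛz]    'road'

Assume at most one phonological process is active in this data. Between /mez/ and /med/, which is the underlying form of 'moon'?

'moon' shows [z] ~ [d] at the end of the stem ([mezɔ] vs [med]).
The stem 'road' ([lɛzɔ], [lɛz]) shows [z] unchanged in both environments, so [z] cannot be basic with [d] derived in isolation.
The underlying segment must be /d/; voiced stops become fricatives between vowels, yielding [z] there.

/med/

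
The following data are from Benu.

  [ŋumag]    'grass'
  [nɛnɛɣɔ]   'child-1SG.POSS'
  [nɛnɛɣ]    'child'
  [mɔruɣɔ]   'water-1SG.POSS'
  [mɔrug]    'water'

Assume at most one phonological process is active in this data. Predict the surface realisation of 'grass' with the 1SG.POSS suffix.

The stem for 'water' ends in [ɣ] in [mɔruɣɔ] but [g] in [mɔrug].
Compare 'child', with invariant [ɣ] in [nɛnɛɣɔ] and [nɛnɛɣ]: an analysis with underlying /ɣ/ and a rule producing [g] in isolation would wrongly predict alternation here too.
Therefore /g/ is basic and [ɣ] is derived by intervocalic spirantization (voiced stops become fricatives between vowels).
From [ŋumag] the stem 'grass' is /ŋumag/; between vowels this yields [ŋumaɣɔ].

[ŋumaɣɔ]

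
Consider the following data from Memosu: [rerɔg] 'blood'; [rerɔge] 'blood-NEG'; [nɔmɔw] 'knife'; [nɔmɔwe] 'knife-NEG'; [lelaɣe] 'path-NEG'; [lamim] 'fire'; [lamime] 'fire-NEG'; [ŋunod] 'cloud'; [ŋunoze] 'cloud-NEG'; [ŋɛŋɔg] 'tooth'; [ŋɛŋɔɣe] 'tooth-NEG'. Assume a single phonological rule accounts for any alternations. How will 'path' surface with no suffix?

In [ŋɛŋɔg] and [ŋɛŋɔɣe] the final segment of 'tooth' alternates: [g] ~ [ɣ].
The stem 'blood' ([rerɔg], [rerɔge]) shows [g] unchanged in both environments, so [g] cannot be basic with [ɣ] derived before the NEG suffix.
The alternation reflects word-final hardening: voiced fricatives become stops word-finally. /ɣ/ is underlying.
The one attested form of 'path', [lelaɣe], shows underlying /lelaɣ/. Applying the same rule word-finally gives [lelag].

[lelag]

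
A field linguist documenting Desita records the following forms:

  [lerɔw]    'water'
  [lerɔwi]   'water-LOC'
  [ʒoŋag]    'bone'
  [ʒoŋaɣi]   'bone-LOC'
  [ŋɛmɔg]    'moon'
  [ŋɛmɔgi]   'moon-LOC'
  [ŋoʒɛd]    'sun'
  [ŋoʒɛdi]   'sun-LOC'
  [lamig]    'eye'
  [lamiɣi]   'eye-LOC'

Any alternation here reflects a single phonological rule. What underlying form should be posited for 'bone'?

/ʒoŋaɣ/

'bone' shows [g] ~ [ɣ] at the end of the stem ([ʒoŋag] vs [ʒoŋaɣi]).
The stem 'moon' ([ŋɛmɔg], [ŋɛmɔgi]) shows [g] unchanged in both environments, so [g] cannot be basic with [ɣ] derived before the LOC suffix.
Therefore /ɣ/ is basic and [g] is derived by word-final hardening (voiced fricatives become stops word-finally).
So 'bone' = /ʒoŋaɣ/.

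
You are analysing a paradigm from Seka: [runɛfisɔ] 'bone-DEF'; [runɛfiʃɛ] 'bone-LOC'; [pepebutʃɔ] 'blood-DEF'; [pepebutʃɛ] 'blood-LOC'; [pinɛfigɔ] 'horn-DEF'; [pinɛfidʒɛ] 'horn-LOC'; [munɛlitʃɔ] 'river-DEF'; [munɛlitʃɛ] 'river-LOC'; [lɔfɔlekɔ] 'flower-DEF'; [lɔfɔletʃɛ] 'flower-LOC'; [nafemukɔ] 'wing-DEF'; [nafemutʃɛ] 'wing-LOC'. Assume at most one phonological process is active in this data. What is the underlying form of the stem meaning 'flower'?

/lɔfɔlek/

In [lɔfɔlekɔ] and [lɔfɔletʃɛ] the final segment of 'flower' alternates: [k] ~ [tʃ].
But 'river' keeps [tʃ] in both environments ([munɛlitʃɔ], [munɛlitʃɛ]), so there is no rule changing /tʃ/ to [k] before the DEF suffix.
The alternation reflects palatalization before a front vowel: /k/, /g/ and /s/ become palato-alveolar [tʃ], [dʒ] and [ʃ] before a front vowel. /k/ is underlying.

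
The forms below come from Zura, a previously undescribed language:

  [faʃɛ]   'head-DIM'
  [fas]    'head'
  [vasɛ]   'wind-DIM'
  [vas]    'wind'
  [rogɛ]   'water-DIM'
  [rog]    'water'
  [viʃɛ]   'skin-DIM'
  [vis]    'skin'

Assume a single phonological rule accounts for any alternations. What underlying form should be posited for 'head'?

In [faʃɛ] and [fas] the final segment of 'head' alternates: [ʃ] ~ [s].
If /s/ were underlying and a rule turned it into [ʃ] before the DIM suffix, 'wind' would also alternate; but it has [s] in both [vasɛ] and [vas].
The underlying segment must be /ʃ/; palato-alveolar /ʃ/ becomes [s] when no front vowel follows, yielding [s] there.

/faʃ/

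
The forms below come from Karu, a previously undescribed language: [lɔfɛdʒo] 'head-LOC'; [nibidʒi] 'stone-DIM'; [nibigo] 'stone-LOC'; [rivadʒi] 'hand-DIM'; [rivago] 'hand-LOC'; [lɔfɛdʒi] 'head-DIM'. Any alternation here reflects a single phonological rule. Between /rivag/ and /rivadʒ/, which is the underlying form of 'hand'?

/rivag/

The stem for 'hand' ends in [dʒ] in [rivadʒi] but [g] in [rivago].
Compare 'head', with invariant [dʒ] in [lɔfɛdʒi] and [lɔfɛdʒo]: an analysis with underlying /dʒ/ and a rule producing [g] before the LOC suffix would wrongly predict alternation here too.
The underlying segment must be /g/; /g/ becomes palato-alveolar [dʒ] before a front vowel, yielding [dʒ] there.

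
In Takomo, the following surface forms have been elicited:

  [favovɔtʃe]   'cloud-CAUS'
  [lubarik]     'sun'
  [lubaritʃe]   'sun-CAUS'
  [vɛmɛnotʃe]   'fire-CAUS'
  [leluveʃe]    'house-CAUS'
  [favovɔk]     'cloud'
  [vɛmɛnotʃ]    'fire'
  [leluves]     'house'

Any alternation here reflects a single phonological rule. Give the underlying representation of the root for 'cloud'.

/favovɔk/

'cloud' shows [k] ~ [tʃ] at the end of the stem ([favovɔk] vs [favovɔtʃe]).
But 'fire' keeps [tʃ] in both environments ([vɛmɛnotʃ], [vɛmɛnotʃe]), so there is no rule changing /tʃ/ to [k] in isolation.
The alternation reflects palatalization before a front vowel: /k/ and /s/ become palato-alveolar [tʃ] and [ʃ] before a front vowel. /k/ is underlying.
The underlying form of 'cloud' is therefore /favovɔk/.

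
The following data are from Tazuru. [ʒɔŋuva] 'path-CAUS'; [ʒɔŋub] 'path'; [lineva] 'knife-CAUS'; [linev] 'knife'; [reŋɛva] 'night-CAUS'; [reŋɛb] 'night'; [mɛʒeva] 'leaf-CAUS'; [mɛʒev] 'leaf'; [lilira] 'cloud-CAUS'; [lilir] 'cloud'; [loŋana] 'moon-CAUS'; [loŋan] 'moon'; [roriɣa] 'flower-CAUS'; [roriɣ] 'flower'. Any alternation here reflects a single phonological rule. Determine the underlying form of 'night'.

'night' shows [v] ~ [b] at the end of the stem ([reŋɛva] vs [reŋɛb]).
But 'leaf' keeps [v] in both environments ([mɛʒeva], [mɛʒev]), so there is no rule changing /v/ to [b] in isolation.
So /b/ is underlying, and a rule of intervocalic spirantization — voiced stops become fricatives between vowels — gives [v].

/reŋɛb/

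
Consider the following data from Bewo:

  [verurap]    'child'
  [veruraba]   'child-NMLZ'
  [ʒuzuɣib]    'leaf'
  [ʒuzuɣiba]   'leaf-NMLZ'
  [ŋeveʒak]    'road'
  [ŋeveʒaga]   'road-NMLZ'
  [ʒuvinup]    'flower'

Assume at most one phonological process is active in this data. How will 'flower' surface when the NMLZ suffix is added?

In [verurap] and [veruraba] the final segment of 'child' alternates: [p] ~ [b].
The stem 'leaf' ([ʒuzuɣib], [ʒuzuɣiba]) shows [b] unchanged in both environments, so [b] cannot be basic with [p] derived in isolation.
The underlying segment must be /p/; voiceless stops become voiced between vowels, yielding [b] there.
From [ʒuvinup] the stem 'flower' is /ʒuvinup/; between vowels this yields [ʒuvinuba].

[ʒuvinuba]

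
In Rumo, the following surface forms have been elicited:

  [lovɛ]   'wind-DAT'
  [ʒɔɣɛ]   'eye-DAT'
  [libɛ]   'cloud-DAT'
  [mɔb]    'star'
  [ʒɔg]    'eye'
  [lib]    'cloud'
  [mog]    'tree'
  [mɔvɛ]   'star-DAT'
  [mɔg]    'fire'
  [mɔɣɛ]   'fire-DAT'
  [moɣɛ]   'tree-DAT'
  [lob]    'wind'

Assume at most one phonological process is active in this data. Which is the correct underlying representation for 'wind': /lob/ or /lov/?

/lov/

The stem for 'wind' ends in [b] in [lob] but [v] in [lovɛ].
If /b/ were underlying and a rule turned it into [v] before the DAT suffix, 'cloud' would also alternate; but it has [b] in both [lib] and [libɛ].
The underlying segment must be /v/; voiced fricatives become stops word-finally, yielding [b] there.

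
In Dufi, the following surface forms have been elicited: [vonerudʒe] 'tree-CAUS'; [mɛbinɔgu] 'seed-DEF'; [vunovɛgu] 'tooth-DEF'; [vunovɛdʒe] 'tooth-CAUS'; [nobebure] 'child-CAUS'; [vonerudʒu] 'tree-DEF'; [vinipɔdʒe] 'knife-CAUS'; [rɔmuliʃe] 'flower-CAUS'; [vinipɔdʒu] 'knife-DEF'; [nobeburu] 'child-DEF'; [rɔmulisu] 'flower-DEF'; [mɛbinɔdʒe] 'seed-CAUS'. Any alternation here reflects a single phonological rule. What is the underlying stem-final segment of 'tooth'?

/g/

'tooth' shows [g] ~ [dʒ] at the end of the stem ([vunovɛgu] vs [vunovɛdʒe]).
But 'tree' keeps [dʒ] in both environments ([vonerudʒu], [vonerudʒe]), so there is no rule changing /dʒ/ to [g] before the DEF suffix.
Therefore /g/ is basic and [dʒ] is derived by palatalization before a front vowel (/g/ and /s/ become palato-alveolar [dʒ] and [ʃ] before a front vowel).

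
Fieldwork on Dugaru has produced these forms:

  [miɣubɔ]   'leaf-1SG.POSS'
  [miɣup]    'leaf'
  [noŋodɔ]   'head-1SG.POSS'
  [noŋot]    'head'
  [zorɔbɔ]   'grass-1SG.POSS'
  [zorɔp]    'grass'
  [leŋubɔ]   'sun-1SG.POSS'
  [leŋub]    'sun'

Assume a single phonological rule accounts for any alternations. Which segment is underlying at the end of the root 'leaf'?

/p/

'leaf' shows [b] ~ [p] at the end of the stem ([miɣubɔ] vs [miɣup]).
The stem 'sun' ([leŋubɔ], [leŋub]) shows [b] unchanged in both environments, so [b] cannot be basic with [p] derived in isolation.
So /p/ is underlying, and a rule of intervocalic voicing — voiceless stops become voiced between vowels — gives [b].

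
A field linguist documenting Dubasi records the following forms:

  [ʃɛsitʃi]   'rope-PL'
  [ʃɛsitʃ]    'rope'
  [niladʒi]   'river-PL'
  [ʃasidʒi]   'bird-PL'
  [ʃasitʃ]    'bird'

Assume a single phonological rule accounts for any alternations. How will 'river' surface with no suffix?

The stem for 'bird' ends in [dʒ] in [ʃasidʒi] but [tʃ] in [ʃasitʃ].
The stem 'rope' ([ʃɛsitʃi], [ʃɛsitʃ]) shows [tʃ] unchanged in both environments, so [tʃ] cannot be basic with [dʒ] derived before the PL suffix.
The underlying segment must be /dʒ/; voiced obstruents become voiceless word-finally, yielding [tʃ] there.
The one attested form of 'river', [niladʒi], shows underlying /niladʒ/. Applying the same rule word-finally gives [nilatʃ].

[nilatʃ]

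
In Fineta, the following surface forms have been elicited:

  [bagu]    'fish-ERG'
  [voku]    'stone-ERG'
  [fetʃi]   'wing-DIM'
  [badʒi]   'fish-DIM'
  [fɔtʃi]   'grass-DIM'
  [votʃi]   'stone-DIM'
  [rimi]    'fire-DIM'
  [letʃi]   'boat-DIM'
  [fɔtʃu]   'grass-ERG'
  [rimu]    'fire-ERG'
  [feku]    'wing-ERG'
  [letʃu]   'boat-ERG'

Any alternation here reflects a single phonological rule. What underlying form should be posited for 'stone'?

The root 'stone' surfaces as [voku] and [votʃi], with a stem-final [k] ~ [tʃ] alternation.
If /tʃ/ were underlying and a rule turned it into [k] before the ERG suffix, 'boat' would also alternate; but it has [tʃ] in both [letʃu] and [letʃi].
So /k/ is underlying, and a rule of palatalization before a front vowel — /k/ and /g/ become palato-alveolar [tʃ] and [dʒ] before a front vowel — gives [tʃ].
So 'stone' = /vok/.

/vok/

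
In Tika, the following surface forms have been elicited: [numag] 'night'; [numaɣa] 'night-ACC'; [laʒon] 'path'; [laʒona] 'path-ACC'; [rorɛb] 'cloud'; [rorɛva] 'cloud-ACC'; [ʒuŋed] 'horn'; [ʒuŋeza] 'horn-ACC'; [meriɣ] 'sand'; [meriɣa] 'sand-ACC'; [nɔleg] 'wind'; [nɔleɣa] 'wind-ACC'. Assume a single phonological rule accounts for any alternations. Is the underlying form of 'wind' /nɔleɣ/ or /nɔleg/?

In [nɔleg] and [nɔleɣa] the final segment of 'wind' alternates: [g] ~ [ɣ].
If /ɣ/ were underlying and a rule turned it into [g] in isolation, 'sand' would also alternate; but it has [ɣ] in both [meriɣ] and [meriɣa].
Therefore /g/ is basic and [ɣ] is derived by intervocalic spirantization (voiced stops become fricatives between vowels).

/nɔleg/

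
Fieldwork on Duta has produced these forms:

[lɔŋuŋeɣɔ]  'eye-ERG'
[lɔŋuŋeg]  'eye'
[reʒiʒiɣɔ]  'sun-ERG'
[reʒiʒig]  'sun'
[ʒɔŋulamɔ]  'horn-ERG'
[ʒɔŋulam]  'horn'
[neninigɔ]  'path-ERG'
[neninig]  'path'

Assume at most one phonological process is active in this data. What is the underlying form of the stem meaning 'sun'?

/reʒiʒiɣ/

In [reʒiʒiɣɔ] and [reʒiʒig] the final segment of 'sun' alternates: [ɣ] ~ [g].
But 'path' keeps [g] in both environments ([neninigɔ], [neninig]), so there is no rule changing /g/ to [ɣ] before the ERG suffix.
The alternation reflects word-final hardening: voiced fricatives become stops word-finally. /ɣ/ is underlying.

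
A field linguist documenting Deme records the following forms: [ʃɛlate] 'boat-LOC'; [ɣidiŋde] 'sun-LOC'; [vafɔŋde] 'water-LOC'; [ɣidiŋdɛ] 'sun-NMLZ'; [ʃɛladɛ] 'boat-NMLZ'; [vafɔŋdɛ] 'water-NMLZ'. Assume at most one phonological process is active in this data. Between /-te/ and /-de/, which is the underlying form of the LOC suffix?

/-te/

The LOC suffix surfaces as [-de] and [-te], depending on the final segment of the stem.
By contrast the NMLZ suffix keeps its initial [d] throughout — that segment must be underlying.
So the underlying form is /-te/, and voiceless stops become voiced after a nasal.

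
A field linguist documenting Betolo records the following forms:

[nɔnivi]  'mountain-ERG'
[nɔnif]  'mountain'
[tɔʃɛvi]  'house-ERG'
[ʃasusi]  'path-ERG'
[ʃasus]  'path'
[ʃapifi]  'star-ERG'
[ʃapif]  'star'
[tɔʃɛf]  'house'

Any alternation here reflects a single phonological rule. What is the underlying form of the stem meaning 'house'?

'house' shows [v] ~ [f] at the end of the stem ([tɔʃɛvi] vs [tɔʃɛf]).
But 'star' keeps [f] in both environments ([ʃapifi], [ʃapif]), so there is no rule changing /f/ to [v] before the ERG suffix.
The alternation reflects word-final obstruent devoicing: voiced obstruents become voiceless word-finally. /v/ is underlying.
So 'house' = /tɔʃɛv/.

/tɔʃɛv/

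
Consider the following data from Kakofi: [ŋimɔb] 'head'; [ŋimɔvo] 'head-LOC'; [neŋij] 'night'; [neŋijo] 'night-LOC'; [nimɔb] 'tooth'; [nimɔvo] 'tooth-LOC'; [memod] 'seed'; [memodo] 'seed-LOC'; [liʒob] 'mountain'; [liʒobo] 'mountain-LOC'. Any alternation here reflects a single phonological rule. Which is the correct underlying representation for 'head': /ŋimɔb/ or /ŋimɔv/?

The stem for 'head' ends in [b] in [ŋimɔb] but [v] in [ŋimɔvo].
If /b/ were underlying and a rule turned it into [v] before the LOC suffix, 'mountain' would also alternate; but it has [b] in both [liʒob] and [liʒobo].
The alternation reflects word-final hardening: voiced fricatives become stops word-finally. /v/ is underlying.

/ŋimɔv/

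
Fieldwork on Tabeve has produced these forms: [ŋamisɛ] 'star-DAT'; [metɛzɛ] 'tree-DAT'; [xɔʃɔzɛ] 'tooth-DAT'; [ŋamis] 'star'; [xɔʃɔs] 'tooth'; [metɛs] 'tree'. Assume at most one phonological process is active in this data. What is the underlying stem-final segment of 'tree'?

'tree' shows [z] ~ [s] at the end of the stem ([metɛzɛ] vs [metɛs]).
If /s/ were underlying and a rule turned it into [z] before the DAT suffix, 'star' would also alternate; but it has [s] in both [ŋamisɛ] and [ŋamis].
So /z/ is underlying, and a rule of word-final obstruent devoicing — voiced obstruents become voiceless word-finally — gives [s].

/z/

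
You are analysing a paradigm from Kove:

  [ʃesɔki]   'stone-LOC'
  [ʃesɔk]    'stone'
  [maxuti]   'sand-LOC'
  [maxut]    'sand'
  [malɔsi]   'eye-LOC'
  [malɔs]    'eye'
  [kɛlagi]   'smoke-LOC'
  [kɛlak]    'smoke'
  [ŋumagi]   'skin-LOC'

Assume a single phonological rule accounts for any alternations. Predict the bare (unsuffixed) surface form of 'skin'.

In [kɛlagi] and [kɛlak] the final segment of 'smoke' alternates: [g] ~ [k].
But 'stone' keeps [k] in both environments ([ʃesɔki], [ʃesɔk]), so there is no rule changing /k/ to [g] before the LOC suffix.
The alternation reflects word-final obstruent devoicing: voiced obstruents become voiceless word-finally. /g/ is underlying.
The one attested form of 'skin', [ŋumagi], shows underlying /ŋumag/. Applying the same rule word-finally gives [ŋumak].

[ŋumak]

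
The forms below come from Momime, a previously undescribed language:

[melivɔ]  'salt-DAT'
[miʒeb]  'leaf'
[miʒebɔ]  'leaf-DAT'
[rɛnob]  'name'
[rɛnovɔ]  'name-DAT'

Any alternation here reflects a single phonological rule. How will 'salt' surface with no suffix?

[melib]

The stem for 'name' ends in [b] in [rɛnob] but [v] in [rɛnovɔ].
But 'leaf' keeps [b] in both environments ([miʒeb], [miʒebɔ]), so there is no rule changing /b/ to [v] before the DAT suffix.
The underlying segment must be /v/; voiced fricatives become stops word-finally, yielding [b] there.
From [melivɔ] the stem 'salt' is /meliv/; word-finally this yields [melib].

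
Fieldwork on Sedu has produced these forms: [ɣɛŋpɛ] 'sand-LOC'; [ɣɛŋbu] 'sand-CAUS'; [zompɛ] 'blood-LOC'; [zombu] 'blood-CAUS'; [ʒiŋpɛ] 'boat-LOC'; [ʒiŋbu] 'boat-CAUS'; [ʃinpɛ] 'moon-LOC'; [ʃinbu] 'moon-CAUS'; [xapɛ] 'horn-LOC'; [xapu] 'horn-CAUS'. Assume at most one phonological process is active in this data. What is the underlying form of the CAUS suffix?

The CAUS suffix surfaces as [-bu] and [-pu], depending on the final segment of the stem.
By contrast the LOC suffix keeps its initial [p] throughout — that segment must be underlying.
So the underlying form is /-bu/, and voiced stops become voiceless after a vowel.

/-bu/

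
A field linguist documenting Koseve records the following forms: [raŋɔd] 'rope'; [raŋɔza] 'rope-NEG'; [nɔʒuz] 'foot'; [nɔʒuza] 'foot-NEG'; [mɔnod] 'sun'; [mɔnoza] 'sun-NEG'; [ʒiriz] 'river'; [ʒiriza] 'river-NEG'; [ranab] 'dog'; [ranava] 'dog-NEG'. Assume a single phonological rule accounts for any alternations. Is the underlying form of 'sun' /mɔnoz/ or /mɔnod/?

'sun' shows [d] ~ [z] at the end of the stem ([mɔnod] vs [mɔnoza]).
Compare 'foot', with invariant [z] in [nɔʒuz] and [nɔʒuza]: an analysis with underlying /z/ and a rule producing [d] in isolation would wrongly predict alternation here too.
So /d/ is underlying, and a rule of intervocalic spirantization — voiced stops become fricatives between vowels — gives [z].

/mɔnod/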